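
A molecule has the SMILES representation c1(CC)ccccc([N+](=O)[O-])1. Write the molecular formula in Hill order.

Atom tally by fragment:
  benzene ring core → C:6 H:6
  (− 2 ring H displaced by substituents)
  + C2H5 → C:2 H:5
  + NO2 → N:1 O:2
Element totals:
  C: 8
  H: 9
  N: 1
  O: 2

C8H9NO2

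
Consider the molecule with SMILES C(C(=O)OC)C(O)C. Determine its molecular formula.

Atom tally by fragment:
  CH3OOCCH2 → C:3 H:5 O:2
  CH(OH) → C:1 H:2 O:1
  CH3 → C:1 H:3
Element totals:
  C: 5
  H: 10
  O: 3

C5H10O3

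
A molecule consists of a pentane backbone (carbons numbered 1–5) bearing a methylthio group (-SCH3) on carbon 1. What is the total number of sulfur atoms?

1

Atom tally by fragment:
  CH3SCH2 → C:2 H:5 S:1
  CH2 → C:1 H:2
  CH2 → C:1 H:2
  CH2 → C:1 H:2
  CH3 → C:1 H:3
Element totals:
  C: 6
  H: 14
  S: 1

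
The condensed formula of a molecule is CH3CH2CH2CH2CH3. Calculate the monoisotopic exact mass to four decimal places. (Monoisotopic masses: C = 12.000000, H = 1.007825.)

Atom tally by fragment:
  CH3 → C:1 H:3
  CH2 → C:1 H:2
  CH2 → C:1 H:2
  CH2 → C:1 H:2
  CH3 → C:1 H:3
Element totals:
  C: 5
  H: 12
Molecular formula: C5H12.
  M = 5(12.0) + 12(1.007825)
    = 60.000000 + 12.093900 = 72.093900

72.0939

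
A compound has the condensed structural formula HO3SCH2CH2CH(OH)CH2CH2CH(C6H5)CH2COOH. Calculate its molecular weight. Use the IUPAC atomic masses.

316.37 g/mol

Atom tally by fragment:
  HO3SCH2 → C:1 H:3 S:1 O:3
  CH2 → C:1 H:2
  CH(OH) → C:1 H:2 O:1
  CH2 → C:1 H:2
  CH2 → C:1 H:2
  CH(C6H5) → C:7 H:6
  CH2COOH → C:2 H:3 O:2
Element totals:
  C: 14
  H: 20
  O: 6
  S: 1
Molecular formula: C14H20O6S.
  M = 14(12.011) + 20(1.008) + 6(15.999) + 32.06
    = 168.154 + 20.160 + 95.994 + 32.060 = 316.368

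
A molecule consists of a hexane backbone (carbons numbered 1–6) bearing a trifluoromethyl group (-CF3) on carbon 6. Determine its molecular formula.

C7H13F3

Atom tally by fragment:
  CH3 → C:1 H:3
  CH2 → C:1 H:2
  CH2 → C:1 H:2
  CH2 → C:1 H:2
  CH2 → C:1 H:2
  CH2CF3 → C:2 H:2 F:3
Element totals:
  C: 7
  H: 13
  F: 3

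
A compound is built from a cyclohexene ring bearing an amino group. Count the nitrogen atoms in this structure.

1

Atom tally by fragment:
  cyclohexene ring core → C:6 H:10
  (− 1 ring H displaced by substituents)
  + NH2 → N:1 H:2
Element totals:
  C: 6
  H: 11
  N: 1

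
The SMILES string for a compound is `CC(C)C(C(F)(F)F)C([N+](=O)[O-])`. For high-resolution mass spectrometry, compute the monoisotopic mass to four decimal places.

185.0664

Atom tally by fragment:
  CH3 → C:1 H:3
  CH(CH3) → C:2 H:4
  CH(CF3) → C:2 H:1 F:3
  CH2NO2 → C:1 H:2 N:1 O:2
Element totals:
  C: 6
  H: 10
  F: 3
  N: 1
  O: 2
Molecular formula: C6H10F3NO2.
  M = 6(12.0) + 10(1.007825) + 3(18.998403) + 14.003074 + 2(15.994915)
    = 72.000000 + 10.078250 + 56.995209 + 14.003074 + 31.989830 = 185.066363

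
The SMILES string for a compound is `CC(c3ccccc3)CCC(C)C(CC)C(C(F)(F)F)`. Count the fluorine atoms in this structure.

3

Atom tally by fragment:
  CH3 → C:1 H:3
  CH(C6H5) → C:7 H:6
  CH2 → C:1 H:2
  CH2 → C:1 H:2
  CH(CH3) → C:2 H:4
  CH(C2H5) → C:3 H:6
  CH2CF3 → C:2 H:2 F:3
Element totals:
  C: 17
  H: 25
  F: 3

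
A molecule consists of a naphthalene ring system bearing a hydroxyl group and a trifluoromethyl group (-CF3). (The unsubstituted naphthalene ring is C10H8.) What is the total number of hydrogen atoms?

Atom tally by fragment:
  naphthalene ring system core → C:10 H:8
  (− 2 ring H displaced by substituents)
  + OH → O:1 H:1
  + CF3 → C:1 F:3
Element totals:
  C: 11
  H: 7
  F: 3
  O: 1

7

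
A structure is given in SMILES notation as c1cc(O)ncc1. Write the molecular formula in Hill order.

C5H5NO

Atom tally by fragment:
  pyridine ring core → C:5 H:5 N:1
  (− 1 ring H displaced by substituents)
  + OH → O:1 H:1
Element totals:
  C: 5
  H: 5
  N: 1
  O: 1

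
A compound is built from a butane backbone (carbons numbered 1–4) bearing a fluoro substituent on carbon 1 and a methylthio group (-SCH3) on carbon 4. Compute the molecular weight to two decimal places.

122.20 g/mol

Atom tally by fragment:
  FCH2 → C:1 H:2 F:1
  CH2 → C:1 H:2
  CH2 → C:1 H:2
  CH2SCH3 → C:2 H:5 S:1
Element totals:
  C: 5
  H: 11
  F: 1
  S: 1
Molecular formula: C5H11FS.
  M = 5(12.011) + 11(1.008) + 18.998 + 32.06
    = 60.055 + 11.088 + 18.998 + 32.060 = 122.201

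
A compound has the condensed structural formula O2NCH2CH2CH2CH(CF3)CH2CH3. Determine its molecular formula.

C7H12F3NO2

Element totals:
  C: 7
  H: 12
  F: 3
  N: 1
  O: 2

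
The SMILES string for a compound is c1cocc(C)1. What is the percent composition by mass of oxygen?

Atom tally by fragment:
  furan ring core → C:4 H:4 O:1
  (− 1 ring H displaced by substituents)
  + CH3 → C:1 H:3
Element totals:
  C: 5
  H: 6
  O: 1
Molecular formula: C5H6O.
Molar mass = 82.102 g/mol.
Mass from O: 1 × 15.999 = 15.999 g/mol.
%O = 15.999 / 82.102 × 100 = 19.49%.

19.49%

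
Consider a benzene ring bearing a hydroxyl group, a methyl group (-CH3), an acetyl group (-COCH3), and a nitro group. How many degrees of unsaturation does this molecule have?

6

Atom tally by fragment:
  benzene ring core → C:6 H:6
  (− 4 ring H displaced by substituents)
  + OH → O:1 H:1
  + CH3 → C:1 H:3
  + COCH3 → C:2 H:3 O:1
  + NO2 → N:1 O:2
Element totals:
  C: 9
  H: 9
  N: 1
  O: 4
Molecular formula: C9H9NO4.
DoU = (2C + 2 + N − H − X) / 2 = (2·9 + 2 + 1 − 9 − 0) / 2 = 6.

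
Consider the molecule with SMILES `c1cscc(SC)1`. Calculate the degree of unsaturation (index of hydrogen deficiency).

3

Atom tally by fragment:
  thiophene ring core → C:4 H:4 S:1
  (− 1 ring H displaced by substituents)
  + SCH3 → C:1 H:3 S:1
Element totals:
  C: 5
  H: 6
  S: 2
Molecular formula: C5H6S2.
DoU = (2C + 2 + N − H − X) / 2 = (2·5 + 2 + 0 − 6 − 0) / 2 = 3.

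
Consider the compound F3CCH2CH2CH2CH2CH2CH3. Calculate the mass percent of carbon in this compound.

Element totals:
  C: 7
  H: 13
  F: 3
Molecular formula: C7H13F3.
Molar mass = 154.175 g/mol.
Mass from C: 7 × 12.011 = 84.077 g/mol.
%C = 84.077 / 154.175 × 100 = 54.53%.

54.53%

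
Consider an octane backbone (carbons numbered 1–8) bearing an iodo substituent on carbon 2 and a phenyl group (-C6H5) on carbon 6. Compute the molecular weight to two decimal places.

316.23 g/mol

Atom tally by fragment:
  CH3 → C:1 H:3
  CH(I) → C:1 H:1 I:1
  CH2 → C:1 H:2
  CH2 → C:1 H:2
  CH2 → C:1 H:2
  CH(C6H5) → C:7 H:6
  CH2 → C:1 H:2
  CH3 → C:1 H:3
Element totals:
  C: 14
  H: 21
  I: 1
Molecular formula: C14H21I.
  M = 14(12.011) + 21(1.008) + 126.904
    = 168.154 + 21.168 + 126.904 = 316.226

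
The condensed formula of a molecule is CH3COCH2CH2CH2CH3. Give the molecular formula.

Atom tally by fragment:
  CH3COCH2 → C:3 H:5 O:1
  CH2 → C:1 H:2
  CH2 → C:1 H:2
  CH3 → C:1 H:3
Element totals:
  C: 6
  H: 12
  O: 1

C6H12O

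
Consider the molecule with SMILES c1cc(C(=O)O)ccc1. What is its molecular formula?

Atom tally by fragment:
  benzene ring core → C:6 H:6
  (− 1 ring H displaced by substituents)
  + COOH → C:1 H:1 O:2
Element totals:
  C: 7
  H: 6
  O: 2

C7H6O2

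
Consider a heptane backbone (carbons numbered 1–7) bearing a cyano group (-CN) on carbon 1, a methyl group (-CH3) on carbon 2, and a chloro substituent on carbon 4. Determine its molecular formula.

C9H16ClN

Atom tally by fragment:
  NCCH2 → C:2 H:2 N:1
  CH(CH3) → C:2 H:4
  CH2 → C:1 H:2
  CH(Cl) → C:1 H:1 Cl:1
  CH2 → C:1 H:2
  CH2 → C:1 H:2
  CH3 → C:1 H:3
Element totals:
  C: 9
  H: 16
  Cl: 1
  N: 1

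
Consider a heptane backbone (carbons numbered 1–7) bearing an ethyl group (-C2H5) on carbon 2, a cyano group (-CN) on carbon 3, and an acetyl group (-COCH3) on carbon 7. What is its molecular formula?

C12H21NO

Atom tally by fragment:
  CH3 → C:1 H:3
  CH(C2H5) → C:3 H:6
  CH(CN) → C:2 H:1 N:1
  CH2 → C:1 H:2
  CH2 → C:1 H:2
  CH2 → C:1 H:2
  CH2COCH3 → C:3 H:5 O:1
Element totals:
  C: 12
  H: 21
  N: 1
  O: 1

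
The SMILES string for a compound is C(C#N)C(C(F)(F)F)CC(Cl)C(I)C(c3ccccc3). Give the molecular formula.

Atom tally by fragment:
  NCCH2 → C:2 H:2 N:1
  CH(CF3) → C:2 H:1 F:3
  CH2 → C:1 H:2
  CH(Cl) → C:1 H:1 Cl:1
  CH(I) → C:1 H:1 I:1
  CH2C6H5 → C:7 H:7
Element totals:
  C: 14
  H: 14
  Cl: 1
  F: 3
  I: 1
  N: 1

C14H14ClF3IN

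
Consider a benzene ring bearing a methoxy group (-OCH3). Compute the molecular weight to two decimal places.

108.14 g/mol

Atom tally by fragment:
  benzene ring core → C:6 H:6
  (− 1 ring H displaced by substituents)
  + OCH3 → C:1 H:3 O:1
Element totals:
  C: 7
  H: 8
  O: 1
Molecular formula: C7H8O.
  M = 7(12.011) + 8(1.008) + 15.999
    = 84.077 + 8.064 + 15.999 = 108.140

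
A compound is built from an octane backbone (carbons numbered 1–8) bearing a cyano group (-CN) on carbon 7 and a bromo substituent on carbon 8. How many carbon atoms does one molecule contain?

Atom tally by fragment:
  CH3 → C:1 H:3
  CH2 → C:1 H:2
  CH2 → C:1 H:2
  CH2 → C:1 H:2
  CH2 → C:1 H:2
  CH2 → C:1 H:2
  CH(CN) → C:2 H:1 N:1
  CH2Br → C:1 H:2 Br:1
Element totals:
  C: 9
  H: 16
  Br: 1
  N: 1

9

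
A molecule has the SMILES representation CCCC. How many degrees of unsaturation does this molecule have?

0

Atom tally by fragment:
  CH3 → C:1 H:3
  CH2 → C:1 H:2
  CH2 → C:1 H:2
  CH3 → C:1 H:3
Element totals:
  C: 4
  H: 10
Molecular formula: C4H10.
DoU = (2C + 2 + N − H − X) / 2 = (2·4 + 2 + 0 − 10 − 0) / 2 = 0.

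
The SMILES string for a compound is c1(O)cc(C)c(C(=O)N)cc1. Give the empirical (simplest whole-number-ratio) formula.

C8H9NO2

Atom tally by fragment:
  benzene ring core → C:6 H:6
  (− 3 ring H displaced by substituents)
  + OH → O:1 H:1
  + CH3 → C:1 H:3
  + CONH2 → C:1 H:2 O:1 N:1
Element totals:
  C: 8
  H: 9
  N: 1
  O: 2
Molecular formula: C8H9NO2.
gcd of subscripts (8, 9, 1, 2) = 1, so the empirical formula equals the molecular formula.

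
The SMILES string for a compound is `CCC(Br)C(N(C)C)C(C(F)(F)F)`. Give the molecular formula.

Atom tally by fragment:
  CH3 → C:1 H:3
  CH2 → C:1 H:2
  CH(Br) → C:1 H:1 Br:1
  CH(N(CH3)2) → C:3 H:7 N:1
  CH2CF3 → C:2 H:2 F:3
Element totals:
  C: 8
  H: 15
  Br: 1
  F: 3
  N: 1

C8H15BrF3N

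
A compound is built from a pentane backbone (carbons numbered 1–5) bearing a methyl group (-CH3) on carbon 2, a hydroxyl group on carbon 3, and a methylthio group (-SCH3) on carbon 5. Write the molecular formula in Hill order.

Atom tally by fragment:
  CH3 → C:1 H:3
  CH(CH3) → C:2 H:4
  CH(OH) → C:1 H:2 O:1
  CH2 → C:1 H:2
  CH2SCH3 → C:2 H:5 S:1
Element totals:
  C: 7
  H: 16
  O: 1
  S: 1

C7H16OS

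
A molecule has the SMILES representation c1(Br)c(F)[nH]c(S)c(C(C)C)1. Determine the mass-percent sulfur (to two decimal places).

Atom tally by fragment:
  pyrrole ring core → C:4 H:5 N:1
  (− 4 ring H displaced by substituents)
  + Br → Br:1
  + F → F:1
  + SH → S:1 H:1
  + CH(CH3)2 → C:3 H:7
Element totals:
  C: 7
  H: 9
  Br: 1
  F: 1
  N: 1
  S: 1
Molecular formula: C7H9BrFNS.
Molar mass = 238.118 g/mol.
Mass from S: 1 × 32.06 = 32.060 g/mol.
%S = 32.060 / 238.118 × 100 = 13.46%.

13.46%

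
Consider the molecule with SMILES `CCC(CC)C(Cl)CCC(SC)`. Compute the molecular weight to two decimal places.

208.79 g/mol

Atom tally by fragment:
  CH3 → C:1 H:3
  CH2 → C:1 H:2
  CH(C2H5) → C:3 H:6
  CH(Cl) → C:1 H:1 Cl:1
  CH2 → C:1 H:2
  CH2 → C:1 H:2
  CH2SCH3 → C:2 H:5 S:1
Element totals:
  C: 10
  H: 21
  Cl: 1
  S: 1
Molecular formula: C10H21ClS.
  M = 10(12.011) + 21(1.008) + 35.45 + 32.06
    = 120.110 + 21.168 + 35.450 + 32.060 = 208.788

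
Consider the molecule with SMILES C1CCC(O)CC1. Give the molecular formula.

Atom tally by fragment:
  cyclohexane ring core → C:6 H:12
  (− 1 ring H displaced by substituents)
  + OH → O:1 H:1
Element totals:
  C: 6
  H: 12
  O: 1

C6H12O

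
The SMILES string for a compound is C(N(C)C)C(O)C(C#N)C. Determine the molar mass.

Atom tally by fragment:
  (CH3)2NCH2 → C:3 H:8 N:1
  CH(OH) → C:1 H:2 O:1
  CH(CN) → C:2 H:1 N:1
  CH3 → C:1 H:3
Element totals:
  C: 7
  H: 14
  N: 2
  O: 1
Molecular formula: C7H14N2O.
  M = 7(12.011) + 14(1.008) + 2(14.007) + 15.999
    = 84.077 + 14.112 + 28.014 + 15.999 = 142.202

142.20 g/mol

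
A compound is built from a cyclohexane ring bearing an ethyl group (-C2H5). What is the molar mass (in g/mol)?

112.22 g/mol

Atom tally by fragment:
  cyclohexane ring core → C:6 H:12
  (− 1 ring H displaced by substituents)
  + C2H5 → C:2 H:5
Element totals:
  C: 8
  H: 16
Molecular formula: C8H16.
  M = 8(12.011) + 16(1.008)
    = 96.088 + 16.128 = 112.216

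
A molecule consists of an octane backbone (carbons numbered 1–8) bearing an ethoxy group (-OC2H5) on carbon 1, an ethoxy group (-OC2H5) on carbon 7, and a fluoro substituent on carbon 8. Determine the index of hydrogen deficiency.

Atom tally by fragment:
  C2H5OCH2 → C:3 H:7 O:1
  CH2 → C:1 H:2
  CH2 → C:1 H:2
  CH2 → C:1 H:2
  CH2 → C:1 H:2
  CH2 → C:1 H:2
  CH(OC2H5) → C:3 H:6 O:1
  CH2F → C:1 H:2 F:1
Element totals:
  C: 12
  H: 25
  F: 1
  O: 2
Molecular formula: C12H25FO2.
DoU = (2C + 2 + N − H − X) / 2 = (2·12 + 2 + 0 − 25 − 1) / 2 = 0.

0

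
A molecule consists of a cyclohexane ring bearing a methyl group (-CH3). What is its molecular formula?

C7H14

Atom tally by fragment:
  cyclohexane ring core → C:6 H:12
  (− 1 ring H displaced by substituents)
  + CH3 → C:1 H:3
Element totals:
  C: 7
  H: 14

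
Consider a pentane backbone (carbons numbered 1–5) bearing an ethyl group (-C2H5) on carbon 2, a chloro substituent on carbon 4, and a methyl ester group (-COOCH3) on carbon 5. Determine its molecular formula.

C9H17ClO2

Atom tally by fragment:
  CH3 → C:1 H:3
  CH(C2H5) → C:3 H:6
  CH2 → C:1 H:2
  CH(Cl) → C:1 H:1 Cl:1
  CH2COOCH3 → C:3 H:5 O:2
Element totals:
  C: 9
  H: 17
  Cl: 1
  O: 2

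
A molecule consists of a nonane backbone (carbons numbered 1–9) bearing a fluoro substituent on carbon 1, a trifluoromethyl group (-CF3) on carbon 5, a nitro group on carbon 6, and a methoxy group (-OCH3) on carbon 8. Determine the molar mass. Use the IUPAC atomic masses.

Atom tally by fragment:
  FCH2 → C:1 H:2 F:1
  CH2 → C:1 H:2
  CH2 → C:1 H:2
  CH2 → C:1 H:2
  CH(CF3) → C:2 H:1 F:3
  CH(NO2) → C:1 H:1 N:1 O:2
  CH2 → C:1 H:2
  CH(OCH3) → C:2 H:4 O:1
  CH3 → C:1 H:3
Element totals:
  C: 11
  H: 19
  F: 4
  N: 1
  O: 3
Molecular formula: C11H19F4NO3.
  M = 11(12.011) + 19(1.008) + 4(18.998) + 14.007 + 3(15.999)
    = 132.121 + 19.152 + 75.992 + 14.007 + 47.997 = 289.269

289.27 g/mol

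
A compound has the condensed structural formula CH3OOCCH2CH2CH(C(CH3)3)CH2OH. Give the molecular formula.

Atom tally by fragment:
  CH3OOCCH2 → C:3 H:5 O:2
  CH2 → C:1 H:2
  CH(C(CH3)3) → C:5 H:10
  CH2OH → C:1 H:3 O:1
Element totals:
  C: 10
  H: 20
  O: 3

C10H20O3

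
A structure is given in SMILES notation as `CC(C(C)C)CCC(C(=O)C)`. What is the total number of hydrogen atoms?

Atom tally by fragment:
  CH3 → C:1 H:3
  CH(CH(CH3)2) → C:4 H:8
  CH2 → C:1 H:2
  CH2 → C:1 H:2
  CH2COCH3 → C:3 H:5 O:1
Element totals:
  C: 10
  H: 20
  O: 1

20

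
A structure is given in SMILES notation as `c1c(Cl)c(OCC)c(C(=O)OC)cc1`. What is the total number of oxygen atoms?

3

Atom tally by fragment:
  benzene ring core → C:6 H:6
  (− 3 ring H displaced by substituents)
  + Cl → Cl:1
  + OC2H5 → C:2 H:5 O:1
  + COOCH3 → C:2 H:3 O:2
Element totals:
  C: 10
  H: 11
  Cl: 1
  O: 3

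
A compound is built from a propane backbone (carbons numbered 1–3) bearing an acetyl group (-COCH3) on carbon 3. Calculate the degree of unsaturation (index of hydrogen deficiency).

Atom tally by fragment:
  CH3 → C:1 H:3
  CH2 → C:1 H:2
  CH2COCH3 → C:3 H:5 O:1
Element totals:
  C: 5
  H: 10
  O: 1
Molecular formula: C5H10O.
DoU = (2C + 2 + N − H − X) / 2 = (2·5 + 2 + 0 − 10 − 0) / 2 = 1.

1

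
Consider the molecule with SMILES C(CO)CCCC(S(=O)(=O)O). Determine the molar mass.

Atom tally by fragment:
  HOCH2CH2 → C:2 H:5 O:1
  CH2 → C:1 H:2
  CH2 → C:1 H:2
  CH2 → C:1 H:2
  CH2SO3H → C:1 H:3 S:1 O:3
Element totals:
  C: 6
  H: 14
  O: 4
  S: 1
Molecular formula: C6H14O4S.
  M = 6(12.011) + 14(1.008) + 4(15.999) + 32.06
    = 72.066 + 14.112 + 63.996 + 32.060 = 182.234

182.23 g/mol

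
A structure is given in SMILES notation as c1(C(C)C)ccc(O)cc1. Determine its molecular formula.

Atom tally by fragment:
  benzene ring core → C:6 H:6
  (− 2 ring H displaced by substituents)
  + CH(CH3)2 → C:3 H:7
  + OH → O:1 H:1
Element totals:
  C: 9
  H: 12
  O: 1

C9H12O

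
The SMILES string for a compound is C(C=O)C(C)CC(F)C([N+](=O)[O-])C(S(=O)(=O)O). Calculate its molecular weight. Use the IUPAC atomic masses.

271.26 g/mol

Atom tally by fragment:
  OHCCH2 → C:2 H:3 O:1
  CH(CH3) → C:2 H:4
  CH2 → C:1 H:2
  CH(F) → C:1 H:1 F:1
  CH(NO2) → C:1 H:1 N:1 O:2
  CH2SO3H → C:1 H:3 S:1 O:3
Element totals:
  C: 8
  H: 14
  F: 1
  N: 1
  O: 6
  S: 1
Molecular formula: C8H14FNO6S.
  M = 8(12.011) + 14(1.008) + 18.998 + 14.007 + 6(15.999) + 32.06
    = 96.088 + 14.112 + 18.998 + 14.007 + 95.994 + 32.060 = 271.259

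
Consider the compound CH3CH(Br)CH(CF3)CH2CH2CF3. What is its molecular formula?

C7H9BrF6

Element totals:
  C: 7
  H: 9
  Br: 1
  F: 6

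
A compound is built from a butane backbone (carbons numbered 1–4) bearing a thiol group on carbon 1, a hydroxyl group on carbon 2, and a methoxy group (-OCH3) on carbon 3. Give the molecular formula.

Atom tally by fragment:
  HSCH2 → C:1 H:3 S:1
  CH(OH) → C:1 H:2 O:1
  CH(OCH3) → C:2 H:4 O:1
  CH3 → C:1 H:3
Element totals:
  C: 5
  H: 12
  O: 2
  S: 1

C5H12O2S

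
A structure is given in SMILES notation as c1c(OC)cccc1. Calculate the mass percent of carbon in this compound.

77.75%

Atom tally by fragment:
  benzene ring core → C:6 H:6
  (− 1 ring H displaced by substituents)
  + OCH3 → C:1 H:3 O:1
Element totals:
  C: 7
  H: 8
  O: 1
Molecular formula: C7H8O.
Molar mass = 108.140 g/mol.
Mass from C: 7 × 12.011 = 84.077 g/mol.
%C = 84.077 / 108.140 × 100 = 77.75%.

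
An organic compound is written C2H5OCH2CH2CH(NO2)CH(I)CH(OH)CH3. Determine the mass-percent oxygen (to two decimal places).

Atom tally by fragment:
  C2H5OCH2 → C:3 H:7 O:1
  CH2 → C:1 H:2
  CH(NO2) → C:1 H:1 N:1 O:2
  CH(I) → C:1 H:1 I:1
  CH(OH) → C:1 H:2 O:1
  CH3 → C:1 H:3
Element totals:
  C: 8
  H: 16
  I: 1
  N: 1
  O: 4
Molecular formula: C8H16INO4.
Molar mass = 317.123 g/mol.
Mass from O: 4 × 15.999 = 63.996 g/mol.
%O = 63.996 / 317.123 × 100 = 20.18%.

20.18%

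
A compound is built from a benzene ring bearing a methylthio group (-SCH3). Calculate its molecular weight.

Atom tally by fragment:
  benzene ring core → C:6 H:6
  (− 1 ring H displaced by substituents)
  + SCH3 → C:1 H:3 S:1
Element totals:
  C: 7
  H: 8
  S: 1
Molecular formula: C7H8S.
  M = 7(12.011) + 8(1.008) + 32.06
    = 84.077 + 8.064 + 32.060 = 124.201

124.20 g/mol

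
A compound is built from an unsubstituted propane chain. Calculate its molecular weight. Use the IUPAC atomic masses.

44.10 g/mol

Atom tally by fragment:
  CH3 → C:1 H:3
  CH2 → C:1 H:2
  CH3 → C:1 H:3
Element totals:
  C: 3
  H: 8
Molecular formula: C3H8.
  M = 3(12.011) + 8(1.008)
    = 36.033 + 8.064 = 44.097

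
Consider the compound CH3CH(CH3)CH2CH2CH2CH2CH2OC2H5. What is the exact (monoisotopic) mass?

Atom tally by fragment:
  CH3 → C:1 H:3
  CH(CH3) → C:2 H:4
  CH2 → C:1 H:2
  CH2 → C:1 H:2
  CH2 → C:1 H:2
  CH2 → C:1 H:2
  CH2OC2H5 → C:3 H:7 O:1
Element totals:
  C: 10
  H: 22
  O: 1
Molecular formula: C10H22O.
  M = 10(12.0) + 22(1.007825) + 15.994915
    = 120.000000 + 22.172150 + 15.994915 = 158.167065

158.1671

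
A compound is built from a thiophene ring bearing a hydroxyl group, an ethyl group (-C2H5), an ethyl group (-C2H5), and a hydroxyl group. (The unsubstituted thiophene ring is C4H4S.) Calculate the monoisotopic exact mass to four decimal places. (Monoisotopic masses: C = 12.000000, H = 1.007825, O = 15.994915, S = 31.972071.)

172.0558

Atom tally by fragment:
  thiophene ring core → C:4 H:4 S:1
  (− 4 ring H displaced by substituents)
  + OH → O:1 H:1
  + C2H5 → C:2 H:5
  + C2H5 → C:2 H:5
  + OH → O:1 H:1
Element totals:
  C: 8
  H: 12
  O: 2
  S: 1
Molecular formula: C8H12O2S.
  M = 8(12.0) + 12(1.007825) + 2(15.994915) + 31.972071
    = 96.000000 + 12.093900 + 31.989830 + 31.972071 = 172.055801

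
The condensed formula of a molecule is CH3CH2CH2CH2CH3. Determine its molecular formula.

C5H12

Atom tally by fragment:
  CH3 → C:1 H:3
  CH2 → C:1 H:2
  CH2 → C:1 H:2
  CH2 → C:1 H:2
  CH3 → C:1 H:3
Element totals:
  C: 5
  H: 12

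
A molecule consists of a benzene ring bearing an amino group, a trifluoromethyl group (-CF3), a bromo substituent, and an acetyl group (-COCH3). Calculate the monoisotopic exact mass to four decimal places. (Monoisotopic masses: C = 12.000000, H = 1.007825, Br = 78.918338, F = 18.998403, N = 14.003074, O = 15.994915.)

Atom tally by fragment:
  benzene ring core → C:6 H:6
  (− 4 ring H displaced by substituents)
  + NH2 → N:1 H:2
  + CF3 → C:1 F:3
  + Br → Br:1
  + COCH3 → C:2 H:3 O:1
Element totals:
  C: 9
  H: 7
  Br: 1
  F: 3
  N: 1
  O: 1
Molecular formula: C9H7BrF3NO.
  M = 9(12.0) + 7(1.007825) + 78.918338 + 3(18.998403) + 14.003074 + 15.994915
    = 108.000000 + 7.054775 + 78.918338 + 56.995209 + 14.003074 + 15.994915 = 280.966311

280.9663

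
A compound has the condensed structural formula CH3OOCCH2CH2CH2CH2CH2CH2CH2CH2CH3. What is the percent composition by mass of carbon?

Element totals:
  C: 11
  H: 22
  O: 2
Molecular formula: C11H22O2.
Molar mass = 186.295 g/mol.
Mass from C: 11 × 12.011 = 132.121 g/mol.
%C = 132.121 / 186.295 × 100 = 70.92%.

70.92%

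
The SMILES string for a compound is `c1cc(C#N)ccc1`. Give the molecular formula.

C7H5N

Atom tally by fragment:
  benzene ring core → C:6 H:6
  (− 1 ring H displaced by substituents)
  + CN → C:1 N:1
Element totals:
  C: 7
  H: 5
  N: 1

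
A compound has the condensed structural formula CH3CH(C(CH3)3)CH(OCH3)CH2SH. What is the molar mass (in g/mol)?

176.32 g/mol

Atom tally by fragment:
  CH3 → C:1 H:3
  CH(C(CH3)3) → C:5 H:10
  CH(OCH3) → C:2 H:4 O:1
  CH2SH → C:1 H:3 S:1
Element totals:
  C: 9
  H: 20
  O: 1
  S: 1
Molecular formula: C9H20OS.
  M = 9(12.011) + 20(1.008) + 15.999 + 32.06
    = 108.099 + 20.160 + 15.999 + 32.060 = 176.318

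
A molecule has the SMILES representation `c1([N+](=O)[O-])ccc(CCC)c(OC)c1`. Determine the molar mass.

Atom tally by fragment:
  benzene ring core → C:6 H:6
  (− 3 ring H displaced by substituents)
  + NO2 → N:1 O:2
  + CH2CH2CH3 → C:3 H:7
  + OCH3 → C:1 H:3 O:1
Element totals:
  C: 10
  H: 13
  N: 1
  O: 3
Molecular formula: C10H13NO3.
  M = 10(12.011) + 13(1.008) + 14.007 + 3(15.999)
    = 120.110 + 13.104 + 14.007 + 47.997 = 195.218

195.22 g/mol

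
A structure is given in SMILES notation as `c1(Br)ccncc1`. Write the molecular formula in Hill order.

C5H4BrN

Atom tally by fragment:
  pyridine ring core → C:5 H:5 N:1
  (− 1 ring H displaced by substituents)
  + Br → Br:1
Element totals:
  C: 5
  H: 4
  Br: 1
  N: 1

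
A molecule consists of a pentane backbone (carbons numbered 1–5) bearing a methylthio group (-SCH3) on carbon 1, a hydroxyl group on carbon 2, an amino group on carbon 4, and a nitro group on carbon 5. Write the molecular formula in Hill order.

Atom tally by fragment:
  CH3SCH2 → C:2 H:5 S:1
  CH(OH) → C:1 H:2 O:1
  CH2 → C:1 H:2
  CH(NH2) → C:1 H:3 N:1
  CH2NO2 → C:1 H:2 N:1 O:2
Element totals:
  C: 6
  H: 14
  N: 2
  O: 3
  S: 1

C6H14N2O3S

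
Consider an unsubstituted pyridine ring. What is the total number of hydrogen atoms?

Atom tally by fragment:
  pyridine ring core → C:5 H:5 N:1
Element totals:
  C: 5
  H: 5
  N: 1

5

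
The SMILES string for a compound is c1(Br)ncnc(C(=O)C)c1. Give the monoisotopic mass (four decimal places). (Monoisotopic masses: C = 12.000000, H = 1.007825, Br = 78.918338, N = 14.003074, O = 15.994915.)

199.9585

Atom tally by fragment:
  pyrimidine ring core → C:4 H:4 N:2
  (− 2 ring H displaced by substituents)
  + Br → Br:1
  + COCH3 → C:2 H:3 O:1
Element totals:
  C: 6
  H: 5
  Br: 1
  N: 2
  O: 1
Molecular formula: C6H5BrN2O.
  M = 6(12.0) + 5(1.007825) + 78.918338 + 2(14.003074) + 15.994915
    = 72.000000 + 5.039125 + 78.918338 + 28.006148 + 15.994915 = 199.958526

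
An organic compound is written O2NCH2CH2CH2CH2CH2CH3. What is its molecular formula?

C6H13NO2

Element totals:
  C: 6
  H: 13
  N: 1
  O: 2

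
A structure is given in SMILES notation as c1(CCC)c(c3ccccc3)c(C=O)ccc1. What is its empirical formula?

Atom tally by fragment:
  benzene ring core → C:6 H:6
  (− 3 ring H displaced by substituents)
  + CH2CH2CH3 → C:3 H:7
  + C6H5 → C:6 H:5
  + CHO → C:1 H:1 O:1
Element totals:
  C: 16
  H: 16
  O: 1
Molecular formula: C16H16O.
gcd of subscripts (16, 16, 1) = 1, so the empirical formula equals the molecular formula.

C16H16O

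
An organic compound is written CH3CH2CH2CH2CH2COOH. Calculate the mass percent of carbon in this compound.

62.04%

Atom tally by fragment:
  CH3 → C:1 H:3
  CH2 → C:1 H:2
  CH2 → C:1 H:2
  CH2 → C:1 H:2
  CH2COOH → C:2 H:3 O:2
Element totals:
  C: 6
  H: 12
  O: 2
Molecular formula: C6H12O2.
Molar mass = 116.160 g/mol.
Mass from C: 6 × 12.011 = 72.066 g/mol.
%C = 72.066 / 116.160 × 100 = 62.04%.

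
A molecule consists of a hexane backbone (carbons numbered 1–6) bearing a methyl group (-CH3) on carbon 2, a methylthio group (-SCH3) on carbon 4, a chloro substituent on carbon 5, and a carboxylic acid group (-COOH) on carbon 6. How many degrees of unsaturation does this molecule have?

1

Atom tally by fragment:
  CH3 → C:1 H:3
  CH(CH3) → C:2 H:4
  CH2 → C:1 H:2
  CH(SCH3) → C:2 H:4 S:1
  CH(Cl) → C:1 H:1 Cl:1
  CH2COOH → C:2 H:3 O:2
Element totals:
  C: 9
  H: 17
  Cl: 1
  O: 2
  S: 1
Molecular formula: C9H17ClO2S.
DoU = (2C + 2 + N − H − X) / 2 = (2·9 + 2 + 0 − 17 − 1) / 2 = 1.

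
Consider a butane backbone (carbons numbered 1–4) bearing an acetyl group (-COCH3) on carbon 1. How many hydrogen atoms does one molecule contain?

Atom tally by fragment:
  CH3COCH2 → C:3 H:5 O:1
  CH2 → C:1 H:2
  CH2 → C:1 H:2
  CH3 → C:1 H:3
Element totals:
  C: 6
  H: 12
  O: 1

12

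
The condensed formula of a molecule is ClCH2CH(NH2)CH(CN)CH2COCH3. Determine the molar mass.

174.63 g/mol

Atom tally by fragment:
  ClCH2 → C:1 H:2 Cl:1
  CH(NH2) → C:1 H:3 N:1
  CH(CN) → C:2 H:1 N:1
  CH2COCH3 → C:3 H:5 O:1
Element totals:
  C: 7
  H: 11
  Cl: 1
  N: 2
  O: 1
Molecular formula: C7H11ClN2O.
  M = 7(12.011) + 11(1.008) + 35.45 + 2(14.007) + 15.999
    = 84.077 + 11.088 + 35.450 + 28.014 + 15.999 = 174.628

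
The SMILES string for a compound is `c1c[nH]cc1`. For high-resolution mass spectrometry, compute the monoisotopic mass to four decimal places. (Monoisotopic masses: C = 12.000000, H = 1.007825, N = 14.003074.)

Atom tally by fragment:
  pyrrole ring core → C:4 H:5 N:1
Element totals:
  C: 4
  H: 5
  N: 1
Molecular formula: C4H5N.
  M = 4(12.0) + 5(1.007825) + 14.003074
    = 48.000000 + 5.039125 + 14.003074 = 67.042199

67.0422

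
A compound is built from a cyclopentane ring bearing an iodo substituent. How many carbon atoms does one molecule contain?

5

Atom tally by fragment:
  cyclopentane ring core → C:5 H:10
  (− 1 ring H displaced by substituents)
  + I → I:1
Element totals:
  C: 5
  H: 9
  I: 1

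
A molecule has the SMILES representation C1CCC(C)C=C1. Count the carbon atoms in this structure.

7

Atom tally by fragment:
  cyclohexene ring core → C:6 H:10
  (− 1 ring H displaced by substituents)
  + CH3 → C:1 H:3
Element totals:
  C: 7
  H: 12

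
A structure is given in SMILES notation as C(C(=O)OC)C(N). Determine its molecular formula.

C4H9NO2

Atom tally by fragment:
  CH3OOCCH2 → C:3 H:5 O:2
  CH2NH2 → C:1 H:4 N:1
Element totals:
  C: 4
  H: 9
  N: 1
  O: 2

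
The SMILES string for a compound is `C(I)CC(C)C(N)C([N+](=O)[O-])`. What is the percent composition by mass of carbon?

26.49%

Atom tally by fragment:
  ICH2 → C:1 H:2 I:1
  CH2 → C:1 H:2
  CH(CH3) → C:2 H:4
  CH(NH2) → C:1 H:3 N:1
  CH2NO2 → C:1 H:2 N:1 O:2
Element totals:
  C: 6
  H: 13
  I: 1
  N: 2
  O: 2
Molecular formula: C6H13IN2O2.
Molar mass = 272.086 g/mol.
Mass from C: 6 × 12.011 = 72.066 g/mol.
%C = 72.066 / 272.086 × 100 = 26.49%.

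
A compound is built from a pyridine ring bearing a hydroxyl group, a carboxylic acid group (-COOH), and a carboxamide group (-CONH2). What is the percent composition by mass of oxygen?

35.14%

Atom tally by fragment:
  pyridine ring core → C:5 H:5 N:1
  (− 3 ring H displaced by substituents)
  + OH → O:1 H:1
  + COOH → C:1 H:1 O:2
  + CONH2 → C:1 H:2 O:1 N:1
Element totals:
  C: 7
  H: 6
  N: 2
  O: 4
Molecular formula: C7H6N2O4.
Molar mass = 182.135 g/mol.
Mass from O: 4 × 15.999 = 63.996 g/mol.
%O = 63.996 / 182.135 × 100 = 35.14%.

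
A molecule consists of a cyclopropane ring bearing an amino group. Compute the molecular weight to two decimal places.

57.10 g/mol

Atom tally by fragment:
  cyclopropane ring core → C:3 H:6
  (− 1 ring H displaced by substituents)
  + NH2 → N:1 H:2
Element totals:
  C: 3
  H: 7
  N: 1
Molecular formula: C3H7N.
  M = 3(12.011) + 7(1.008) + 14.007
    = 36.033 + 7.056 + 14.007 = 57.096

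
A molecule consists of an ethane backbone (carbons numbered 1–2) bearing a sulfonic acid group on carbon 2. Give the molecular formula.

C2H6O3S

Atom tally by fragment:
  CH3 → C:1 H:3
  CH2SO3H → C:1 H:3 S:1 O:3
Element totals:
  C: 2
  H: 6
  O: 3
  S: 1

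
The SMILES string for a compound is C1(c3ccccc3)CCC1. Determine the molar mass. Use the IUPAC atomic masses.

Atom tally by fragment:
  cyclobutane ring core → C:4 H:8
  (− 1 ring H displaced by substituents)
  + C6H5 → C:6 H:5
Element totals:
  C: 10
  H: 12
Molecular formula: C10H12.
  M = 10(12.011) + 12(1.008)
    = 120.110 + 12.096 = 132.206

132.21 g/mol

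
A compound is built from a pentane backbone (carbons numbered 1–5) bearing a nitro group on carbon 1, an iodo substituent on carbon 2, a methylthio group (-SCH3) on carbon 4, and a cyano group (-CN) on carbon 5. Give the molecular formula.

Atom tally by fragment:
  O2NCH2 → C:1 H:2 N:1 O:2
  CH(I) → C:1 H:1 I:1
  CH2 → C:1 H:2
  CH(SCH3) → C:2 H:4 S:1
  CH2CN → C:2 H:2 N:1
Element totals:
  C: 7
  H: 11
  I: 1
  N: 2
  O: 2
  S: 1

C7H11IN2O2S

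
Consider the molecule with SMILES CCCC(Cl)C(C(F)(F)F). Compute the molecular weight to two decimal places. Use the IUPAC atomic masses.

174.59 g/mol

Atom tally by fragment:
  CH3 → C:1 H:3
  CH2 → C:1 H:2
  CH2 → C:1 H:2
  CH(Cl) → C:1 H:1 Cl:1
  CH2CF3 → C:2 H:2 F:3
Element totals:
  C: 6
  H: 10
  Cl: 1
  F: 3
Molecular formula: C6H10ClF3.
  M = 6(12.011) + 10(1.008) + 35.45 + 3(18.998)
    = 72.066 + 10.080 + 35.450 + 56.994 = 174.590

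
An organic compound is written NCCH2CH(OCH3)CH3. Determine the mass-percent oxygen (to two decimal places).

Atom tally by fragment:
  NCCH2 → C:2 H:2 N:1
  CH(OCH3) → C:2 H:4 O:1
  CH3 → C:1 H:3
Element totals:
  C: 5
  H: 9
  N: 1
  O: 1
Molecular formula: C5H9NO.
Molar mass = 99.133 g/mol.
Mass from O: 1 × 15.999 = 15.999 g/mol.
%O = 15.999 / 99.133 × 100 = 16.14%.

16.14%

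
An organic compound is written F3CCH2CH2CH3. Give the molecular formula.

Atom tally by fragment:
  F3CCH2 → C:2 H:2 F:3
  CH2 → C:1 H:2
  CH3 → C:1 H:3
Element totals:
  C: 4
  H: 7
  F: 3

C4H7F3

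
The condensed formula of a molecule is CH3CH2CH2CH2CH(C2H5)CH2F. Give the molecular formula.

C8H17F

Element totals:
  C: 8
  H: 17
  F: 1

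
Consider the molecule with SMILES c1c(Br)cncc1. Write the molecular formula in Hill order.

Atom tally by fragment:
  pyridine ring core → C:5 H:5 N:1
  (− 1 ring H displaced by substituents)
  + Br → Br:1
Element totals:
  C: 5
  H: 4
  Br: 1
  N: 1

C5H4BrN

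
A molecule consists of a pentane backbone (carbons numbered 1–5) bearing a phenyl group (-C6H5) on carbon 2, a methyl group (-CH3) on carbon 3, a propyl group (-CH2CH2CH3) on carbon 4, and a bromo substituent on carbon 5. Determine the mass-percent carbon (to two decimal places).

Atom tally by fragment:
  CH3 → C:1 H:3
  CH(C6H5) → C:7 H:6
  CH(CH3) → C:2 H:4
  CH(CH2CH2CH3) → C:4 H:8
  CH2Br → C:1 H:2 Br:1
Element totals:
  C: 15
  H: 23
  Br: 1
Molecular formula: C15H23Br.
Molar mass = 283.253 g/mol.
Mass from C: 15 × 12.011 = 180.165 g/mol.
%C = 180.165 / 283.253 × 100 = 63.61%.

63.61%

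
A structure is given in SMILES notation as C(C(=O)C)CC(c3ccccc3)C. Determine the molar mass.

Atom tally by fragment:
  CH3COCH2 → C:3 H:5 O:1
  CH2 → C:1 H:2
  CH(C6H5) → C:7 H:6
  CH3 → C:1 H:3
Element totals:
  C: 12
  H: 16
  O: 1
Molecular formula: C12H16O.
  M = 12(12.011) + 16(1.008) + 15.999
    = 144.132 + 16.128 + 15.999 = 176.259

176.26 g/mol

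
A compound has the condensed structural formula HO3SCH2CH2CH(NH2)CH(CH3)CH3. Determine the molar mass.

181.25 g/mol

Atom tally by fragment:
  HO3SCH2 → C:1 H:3 S:1 O:3
  CH2 → C:1 H:2
  CH(NH2) → C:1 H:3 N:1
  CH(CH3) → C:2 H:4
  CH3 → C:1 H:3
Element totals:
  C: 6
  H: 15
  N: 1
  O: 3
  S: 1
Molecular formula: C6H15NO3S.
  M = 6(12.011) + 15(1.008) + 14.007 + 3(15.999) + 32.06
    = 72.066 + 15.120 + 14.007 + 47.997 + 32.060 = 181.250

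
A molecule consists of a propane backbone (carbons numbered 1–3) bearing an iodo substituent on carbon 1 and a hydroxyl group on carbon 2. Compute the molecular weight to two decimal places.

Atom tally by fragment:
  ICH2 → C:1 H:2 I:1
  CH(OH) → C:1 H:2 O:1
  CH3 → C:1 H:3
Element totals:
  C: 3
  H: 7
  I: 1
  O: 1
Molecular formula: C3H7IO.
  M = 3(12.011) + 7(1.008) + 126.904 + 15.999
    = 36.033 + 7.056 + 126.904 + 15.999 = 185.992

185.99 g/mol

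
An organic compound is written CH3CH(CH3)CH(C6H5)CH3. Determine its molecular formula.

C11H16

Element totals:
  C: 11
  H: 16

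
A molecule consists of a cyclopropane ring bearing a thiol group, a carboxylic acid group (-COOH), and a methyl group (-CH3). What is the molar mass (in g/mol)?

132.18 g/mol

Atom tally by fragment:
  cyclopropane ring core → C:3 H:6
  (− 3 ring H displaced by substituents)
  + SH → S:1 H:1
  + COOH → C:1 H:1 O:2
  + CH3 → C:1 H:3
Element totals:
  C: 5
  H: 8
  O: 2
  S: 1
Molecular formula: C5H8O2S.
  M = 5(12.011) + 8(1.008) + 2(15.999) + 32.06
    = 60.055 + 8.064 + 31.998 + 32.060 = 132.177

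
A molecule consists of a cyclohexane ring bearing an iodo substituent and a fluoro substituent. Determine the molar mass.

Atom tally by fragment:
  cyclohexane ring core → C:6 H:12
  (− 2 ring H displaced by substituents)
  + I → I:1
  + F → F:1
Element totals:
  C: 6
  H: 10
  F: 1
  I: 1
Molecular formula: C6H10FI.
  M = 6(12.011) + 10(1.008) + 18.998 + 126.904
    = 72.066 + 10.080 + 18.998 + 126.904 = 228.048

228.05 g/mol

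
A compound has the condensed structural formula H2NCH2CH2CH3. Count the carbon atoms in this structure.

3

Element totals:
  C: 3
  H: 9
  N: 1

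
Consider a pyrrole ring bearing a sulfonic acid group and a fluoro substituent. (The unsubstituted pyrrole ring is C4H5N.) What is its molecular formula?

C4H4FNO3S

Atom tally by fragment:
  pyrrole ring core → C:4 H:5 N:1
  (− 2 ring H displaced by substituents)
  + SO3H → S:1 O:3 H:1
  + F → F:1
Element totals:
  C: 4
  H: 4
  F: 1
  N: 1
  O: 3
  S: 1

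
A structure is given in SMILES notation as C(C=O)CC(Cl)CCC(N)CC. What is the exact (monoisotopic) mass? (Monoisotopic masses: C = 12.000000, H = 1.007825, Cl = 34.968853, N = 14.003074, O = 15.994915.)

Atom tally by fragment:
  OHCCH2 → C:2 H:3 O:1
  CH2 → C:1 H:2
  CH(Cl) → C:1 H:1 Cl:1
  CH2 → C:1 H:2
  CH2 → C:1 H:2
  CH(NH2) → C:1 H:3 N:1
  CH2 → C:1 H:2
  CH3 → C:1 H:3
Element totals:
  C: 9
  H: 18
  Cl: 1
  N: 1
  O: 1
Molecular formula: C9H18ClNO.
  M = 9(12.0) + 18(1.007825) + 34.968853 + 14.003074 + 15.994915
    = 108.000000 + 18.140850 + 34.968853 + 14.003074 + 15.994915 = 191.107692

191.1077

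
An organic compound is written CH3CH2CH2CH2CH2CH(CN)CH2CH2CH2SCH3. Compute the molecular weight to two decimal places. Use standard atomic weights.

Atom tally by fragment:
  CH3 → C:1 H:3
  CH2 → C:1 H:2
  CH2 → C:1 H:2
  CH2 → C:1 H:2
  CH2 → C:1 H:2
  CH(CN) → C:2 H:1 N:1
  CH2 → C:1 H:2
  CH2 → C:1 H:2
  CH2SCH3 → C:2 H:5 S:1
Element totals:
  C: 11
  H: 21
  N: 1
  S: 1
Molecular formula: C11H21NS.
  M = 11(12.011) + 21(1.008) + 14.007 + 32.06
    = 132.121 + 21.168 + 14.007 + 32.060 = 199.356

199.36 g/mol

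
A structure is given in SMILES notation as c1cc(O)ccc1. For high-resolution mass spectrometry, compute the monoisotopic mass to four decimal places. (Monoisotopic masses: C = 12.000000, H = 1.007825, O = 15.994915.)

Atom tally by fragment:
  benzene ring core → C:6 H:6
  (− 1 ring H displaced by substituents)
  + OH → O:1 H:1
Element totals:
  C: 6
  H: 6
  O: 1
Molecular formula: C6H6O.
  M = 6(12.0) + 6(1.007825) + 15.994915
    = 72.000000 + 6.046950 + 15.994915 = 94.041865

94.0419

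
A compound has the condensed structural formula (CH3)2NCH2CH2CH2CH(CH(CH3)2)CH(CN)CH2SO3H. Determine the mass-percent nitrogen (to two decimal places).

10.14%

Atom tally by fragment:
  (CH3)2NCH2 → C:3 H:8 N:1
  CH2 → C:1 H:2
  CH2 → C:1 H:2
  CH(CH(CH3)2) → C:4 H:8
  CH(CN) → C:2 H:1 N:1
  CH2SO3H → C:1 H:3 S:1 O:3
Element totals:
  C: 12
  H: 24
  N: 2
  O: 3
  S: 1
Molecular formula: C12H24N2O3S.
Molar mass = 276.395 g/mol.
Mass from N: 2 × 14.007 = 28.014 g/mol.
%N = 28.014 / 276.395 × 100 = 10.14%.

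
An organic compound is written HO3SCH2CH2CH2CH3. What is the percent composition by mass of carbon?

Atom tally by fragment:
  HO3SCH2 → C:1 H:3 S:1 O:3
  CH2 → C:1 H:2
  CH2 → C:1 H:2
  CH3 → C:1 H:3
Element totals:
  C: 4
  H: 10
  O: 3
  S: 1
Molecular formula: C4H10O3S.
Molar mass = 138.181 g/mol.
Mass from C: 4 × 12.011 = 48.044 g/mol.
%C = 48.044 / 138.181 × 100 = 34.77%.

34.77%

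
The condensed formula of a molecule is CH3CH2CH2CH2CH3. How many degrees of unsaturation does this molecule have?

0

Element totals:
  C: 5
  H: 12
Molecular formula: C5H12.
DoU = (2C + 2 + N − H − X) / 2 = (2·5 + 2 + 0 − 12 − 0) / 2 = 0.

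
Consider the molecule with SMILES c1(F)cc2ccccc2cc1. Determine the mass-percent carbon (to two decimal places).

Atom tally by fragment:
  naphthalene ring system core → C:10 H:8
  (− 1 ring H displaced by substituents)
  + F → F:1
Element totals:
  C: 10
  H: 7
  F: 1
Molecular formula: C10H7F.
Molar mass = 146.164 g/mol.
Mass from C: 10 × 12.011 = 120.110 g/mol.
%C = 120.110 / 146.164 × 100 = 82.17%.

82.17%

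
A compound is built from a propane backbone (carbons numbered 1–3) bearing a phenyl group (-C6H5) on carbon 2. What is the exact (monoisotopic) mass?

Atom tally by fragment:
  CH3 → C:1 H:3
  CH(C6H5) → C:7 H:6
  CH3 → C:1 H:3
Element totals:
  C: 9
  H: 12
Molecular formula: C9H12.
  M = 9(12.0) + 12(1.007825)
    = 108.000000 + 12.093900 = 120.093900

120.0939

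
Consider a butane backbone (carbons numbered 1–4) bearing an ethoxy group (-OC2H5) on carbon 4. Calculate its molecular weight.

102.18 g/mol

Atom tally by fragment:
  CH3 → C:1 H:3
  CH2 → C:1 H:2
  CH2 → C:1 H:2
  CH2OC2H5 → C:3 H:7 O:1
Element totals:
  C: 6
  H: 14
  O: 1
Molecular formula: C6H14O.
  M = 6(12.011) + 14(1.008) + 15.999
    = 72.066 + 14.112 + 15.999 = 102.177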